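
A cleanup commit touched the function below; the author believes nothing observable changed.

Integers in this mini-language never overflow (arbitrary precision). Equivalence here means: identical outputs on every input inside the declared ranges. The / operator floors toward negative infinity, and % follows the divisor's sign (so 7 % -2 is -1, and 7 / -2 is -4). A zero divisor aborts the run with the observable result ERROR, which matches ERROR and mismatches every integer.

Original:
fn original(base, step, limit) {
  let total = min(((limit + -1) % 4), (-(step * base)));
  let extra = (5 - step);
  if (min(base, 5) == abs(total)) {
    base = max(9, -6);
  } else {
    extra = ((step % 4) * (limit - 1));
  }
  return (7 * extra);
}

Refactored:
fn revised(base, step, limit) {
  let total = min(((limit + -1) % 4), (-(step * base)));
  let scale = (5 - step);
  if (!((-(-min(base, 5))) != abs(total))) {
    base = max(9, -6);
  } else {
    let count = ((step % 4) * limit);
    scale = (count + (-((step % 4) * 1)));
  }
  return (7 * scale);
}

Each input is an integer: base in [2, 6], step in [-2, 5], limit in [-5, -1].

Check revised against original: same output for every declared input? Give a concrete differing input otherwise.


This is a faithful refactor — statement counts differ, boolean connective usage differs, comparison usage differs, arithmetic usage differs, constant usage differs, local variable names differ, but the computed results match everywhere.
As a probe, take base=5, step=4, limit=-4: original runs total := -20 | extra := 1 | (min(base, 5) == abs(total)): false | extra := 0 | result 0; revised runs total := -20 | scale := 1 | (!((-(-min(base, 5))) != abs(total))): false | count := 0 | scale := 0 | result 0; both end at 0.
Checked all 200 inputs in the declared domain: the outputs agree on every one.
verdict: equivalent


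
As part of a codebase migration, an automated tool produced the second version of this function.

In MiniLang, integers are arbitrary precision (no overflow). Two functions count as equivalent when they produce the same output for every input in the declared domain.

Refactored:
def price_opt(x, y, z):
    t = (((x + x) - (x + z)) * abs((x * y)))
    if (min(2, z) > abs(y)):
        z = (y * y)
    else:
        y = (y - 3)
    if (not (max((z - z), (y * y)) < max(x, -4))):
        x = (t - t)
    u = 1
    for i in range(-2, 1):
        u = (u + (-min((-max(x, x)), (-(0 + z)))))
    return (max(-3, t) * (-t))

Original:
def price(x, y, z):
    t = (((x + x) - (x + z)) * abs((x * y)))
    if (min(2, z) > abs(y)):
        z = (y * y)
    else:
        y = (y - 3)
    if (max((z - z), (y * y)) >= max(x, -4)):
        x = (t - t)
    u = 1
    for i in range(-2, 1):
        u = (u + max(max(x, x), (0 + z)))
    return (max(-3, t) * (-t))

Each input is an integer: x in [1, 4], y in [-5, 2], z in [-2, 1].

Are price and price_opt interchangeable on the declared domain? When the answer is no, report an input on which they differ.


Reading the diff, among the changes: comparison usage differs; and boolean connective usage differs; and min/max/abs usage differs.
Spot check at x=2, y=-4, z=0 — price: t = 16; (min(2, z) > abs(y)) -> false; y = -7; (max((z - z), (y * y)) >= max(x, -4)) -> true; x = 0; u = 1; [i=-2]; u = 1; [i=-1]; u = 1; [i=0]; u = 1; return -256. price_opt: t = 16; (min(2, z) > abs(y)) -> false; y = -7; (not (max((z - z), (y * y)) < max(x, -4))) -> true; x = 0; u = 1; [i=-2]; u = 1; [i=-1]; u = 1; [i=0]; u = 1; return -256. Both give -256.
Across all 128 domain points the two functions coincide.
verdict: equivalent


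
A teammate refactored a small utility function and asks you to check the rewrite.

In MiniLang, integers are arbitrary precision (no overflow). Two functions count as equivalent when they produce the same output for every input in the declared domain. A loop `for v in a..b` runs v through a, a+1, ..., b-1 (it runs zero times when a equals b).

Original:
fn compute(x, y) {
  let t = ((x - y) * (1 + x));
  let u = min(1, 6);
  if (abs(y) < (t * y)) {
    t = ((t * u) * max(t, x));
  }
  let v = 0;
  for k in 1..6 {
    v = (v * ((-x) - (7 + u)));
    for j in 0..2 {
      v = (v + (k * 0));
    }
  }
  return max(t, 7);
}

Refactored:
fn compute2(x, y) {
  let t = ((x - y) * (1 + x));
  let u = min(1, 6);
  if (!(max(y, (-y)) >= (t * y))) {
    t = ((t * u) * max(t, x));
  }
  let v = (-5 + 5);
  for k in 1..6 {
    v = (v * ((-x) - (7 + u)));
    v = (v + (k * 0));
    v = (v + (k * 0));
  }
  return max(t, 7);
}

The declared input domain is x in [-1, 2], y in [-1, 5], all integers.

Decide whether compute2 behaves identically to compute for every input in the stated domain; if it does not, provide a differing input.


Equivalent — the differences include arithmetic usage differs; and local variable names differ; and constant usage differs; and boolean connective usage differs; and loop structure differs; and comparison usage differs; and min/max/abs usage differs, yet no declared input distinguishes the two.
Tracing x=0, y=1: compute: t := -1 | u := 1 | (abs(y) < (t * y)): false | v := 0 | iter k=1: | v := 0 | iter j=0: | v := 0 | iter j=1: | v := 0 | iter k=2: | v := 0 | iter j=0: | v := 0 | iter j=1: | v := 0 | iter k=3: | v := 0 | iter j=0: | v := 0 | iter j=1: | v := 0 | iter k=4: | v := 0 | iter j=0: | v := 0 | iter j=1: | v := 0 | iter k=5: | v := 0 | iter j=0: | v := 0 | iter j=1: | v := 0 | result 7 | compute2: t := -1 | u := 1 | (!(max(y, (-y)) >= (t * y))): false | v := 0 | iter k=1: | v := 0 | v := 0 | v := 0 | iter k=2: | v := 0 | v := 0 | v := 0 | iter k=3: | v := 0 | v := 0 | v := 0 | iter k=4: | v := 0 | v := 0 | v := 0 | iter k=5: | v := 0 | v := 0 | v := 0 | result 7 — matching result 7.
Across all 28 domain points the two functions coincide.
verdict: equivalent


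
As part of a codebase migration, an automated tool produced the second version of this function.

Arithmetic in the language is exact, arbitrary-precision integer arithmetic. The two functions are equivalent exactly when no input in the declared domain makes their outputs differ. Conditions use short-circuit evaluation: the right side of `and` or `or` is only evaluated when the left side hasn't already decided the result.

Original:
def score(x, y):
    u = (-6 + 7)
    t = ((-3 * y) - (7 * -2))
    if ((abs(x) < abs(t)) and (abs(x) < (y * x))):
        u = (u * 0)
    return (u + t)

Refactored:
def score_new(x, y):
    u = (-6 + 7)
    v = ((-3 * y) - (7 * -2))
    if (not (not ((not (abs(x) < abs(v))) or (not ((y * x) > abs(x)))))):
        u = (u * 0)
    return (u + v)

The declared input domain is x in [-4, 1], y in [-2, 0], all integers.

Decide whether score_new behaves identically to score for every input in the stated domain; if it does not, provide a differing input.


The rewrite breaks on x=-4, y=-2, where the results are 20 and 21.
score: u becomes 1; next t becomes 20; next ((abs(x) < abs(t)) and (abs(x) < (y * x))) evaluates to true; next u becomes 0; next final value 20
score_new: u becomes 1; next v becomes 20; next (not (not ((not (abs(x) < abs(v))) or (not ((y * x) > abs(x)))))) evaluates to false; next final value 21
verdict: not equivalent; witness: x=-4, y=-2


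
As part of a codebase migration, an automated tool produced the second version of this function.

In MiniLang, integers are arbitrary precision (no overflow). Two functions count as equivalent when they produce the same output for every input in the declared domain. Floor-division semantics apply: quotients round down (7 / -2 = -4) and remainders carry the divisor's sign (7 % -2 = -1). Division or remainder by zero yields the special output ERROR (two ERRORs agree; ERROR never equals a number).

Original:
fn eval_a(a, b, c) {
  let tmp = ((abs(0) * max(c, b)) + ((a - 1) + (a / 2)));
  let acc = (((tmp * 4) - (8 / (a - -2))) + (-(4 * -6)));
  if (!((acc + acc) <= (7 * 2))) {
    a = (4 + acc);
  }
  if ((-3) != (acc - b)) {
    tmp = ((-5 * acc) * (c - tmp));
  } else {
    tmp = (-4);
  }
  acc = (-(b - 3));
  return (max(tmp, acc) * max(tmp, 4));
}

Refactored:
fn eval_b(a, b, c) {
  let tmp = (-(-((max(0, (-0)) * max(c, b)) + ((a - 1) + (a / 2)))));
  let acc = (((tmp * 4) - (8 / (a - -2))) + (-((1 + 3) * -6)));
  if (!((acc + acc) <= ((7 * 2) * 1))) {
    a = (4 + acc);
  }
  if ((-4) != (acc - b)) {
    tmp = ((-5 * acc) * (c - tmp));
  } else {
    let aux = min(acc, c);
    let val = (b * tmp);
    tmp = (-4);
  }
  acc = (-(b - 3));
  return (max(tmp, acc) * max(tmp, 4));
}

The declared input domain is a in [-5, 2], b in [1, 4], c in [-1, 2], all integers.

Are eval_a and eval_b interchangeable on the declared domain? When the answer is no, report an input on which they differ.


There is a counterexample at a=-4, b=4, c=-1: 0 on one side, -4 on the other.
eval_a: tmp=-7, then acc=0, then (!((acc + acc) <= (7 * 2))) is false, then ((-3) != (acc - b)) is true, then tmp=0, then acc=-1, then returns 0
eval_b: tmp=-7, then acc=0, then (!((acc + acc) <= ((7 * 2) * 1))) is false, then ((-4) != (acc - b)) is false, then aux=-1, then val=-28, then tmp=-4, then acc=-1, then returns -4
verdict: not equivalent; witness: a=-4, b=4, c=-1


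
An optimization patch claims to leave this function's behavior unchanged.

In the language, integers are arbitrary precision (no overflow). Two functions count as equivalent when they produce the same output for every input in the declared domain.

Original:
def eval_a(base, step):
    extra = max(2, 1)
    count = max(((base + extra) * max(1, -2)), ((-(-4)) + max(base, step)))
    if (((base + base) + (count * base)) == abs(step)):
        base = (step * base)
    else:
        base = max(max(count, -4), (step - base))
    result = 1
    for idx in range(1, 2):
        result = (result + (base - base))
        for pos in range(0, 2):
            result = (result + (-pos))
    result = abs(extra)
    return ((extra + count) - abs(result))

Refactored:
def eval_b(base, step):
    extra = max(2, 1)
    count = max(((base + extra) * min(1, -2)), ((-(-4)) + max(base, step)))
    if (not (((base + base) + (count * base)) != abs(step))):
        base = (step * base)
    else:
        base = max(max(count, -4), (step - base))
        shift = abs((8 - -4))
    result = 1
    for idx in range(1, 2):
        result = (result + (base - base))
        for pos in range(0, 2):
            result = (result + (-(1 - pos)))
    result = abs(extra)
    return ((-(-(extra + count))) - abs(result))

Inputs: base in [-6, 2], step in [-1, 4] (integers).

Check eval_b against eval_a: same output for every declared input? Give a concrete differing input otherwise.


On input base=-6, step=-1, eval_a returns 3 while eval_b returns 8.
verdict: not equivalent; witness: base=-6, step=-1


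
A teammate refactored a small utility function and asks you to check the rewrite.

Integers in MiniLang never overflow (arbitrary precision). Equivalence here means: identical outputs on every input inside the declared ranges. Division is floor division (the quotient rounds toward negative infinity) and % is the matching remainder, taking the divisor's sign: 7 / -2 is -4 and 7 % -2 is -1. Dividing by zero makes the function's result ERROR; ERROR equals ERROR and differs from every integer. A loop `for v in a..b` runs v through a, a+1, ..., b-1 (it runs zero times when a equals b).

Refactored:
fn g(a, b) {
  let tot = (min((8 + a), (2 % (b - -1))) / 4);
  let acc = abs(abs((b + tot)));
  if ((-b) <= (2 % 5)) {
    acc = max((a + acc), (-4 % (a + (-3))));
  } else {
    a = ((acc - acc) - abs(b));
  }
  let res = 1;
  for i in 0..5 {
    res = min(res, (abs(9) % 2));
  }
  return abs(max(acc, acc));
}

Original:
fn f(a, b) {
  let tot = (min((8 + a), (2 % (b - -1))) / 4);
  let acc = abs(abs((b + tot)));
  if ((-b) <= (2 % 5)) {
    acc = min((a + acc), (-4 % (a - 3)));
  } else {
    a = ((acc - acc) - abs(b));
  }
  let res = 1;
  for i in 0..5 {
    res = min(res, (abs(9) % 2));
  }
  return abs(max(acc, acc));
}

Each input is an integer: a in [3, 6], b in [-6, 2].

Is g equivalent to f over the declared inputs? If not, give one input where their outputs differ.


a=4, b=-2 yields 0 from f but 6 from g.
verdict: not equivalent; witness: a=4, b=-2


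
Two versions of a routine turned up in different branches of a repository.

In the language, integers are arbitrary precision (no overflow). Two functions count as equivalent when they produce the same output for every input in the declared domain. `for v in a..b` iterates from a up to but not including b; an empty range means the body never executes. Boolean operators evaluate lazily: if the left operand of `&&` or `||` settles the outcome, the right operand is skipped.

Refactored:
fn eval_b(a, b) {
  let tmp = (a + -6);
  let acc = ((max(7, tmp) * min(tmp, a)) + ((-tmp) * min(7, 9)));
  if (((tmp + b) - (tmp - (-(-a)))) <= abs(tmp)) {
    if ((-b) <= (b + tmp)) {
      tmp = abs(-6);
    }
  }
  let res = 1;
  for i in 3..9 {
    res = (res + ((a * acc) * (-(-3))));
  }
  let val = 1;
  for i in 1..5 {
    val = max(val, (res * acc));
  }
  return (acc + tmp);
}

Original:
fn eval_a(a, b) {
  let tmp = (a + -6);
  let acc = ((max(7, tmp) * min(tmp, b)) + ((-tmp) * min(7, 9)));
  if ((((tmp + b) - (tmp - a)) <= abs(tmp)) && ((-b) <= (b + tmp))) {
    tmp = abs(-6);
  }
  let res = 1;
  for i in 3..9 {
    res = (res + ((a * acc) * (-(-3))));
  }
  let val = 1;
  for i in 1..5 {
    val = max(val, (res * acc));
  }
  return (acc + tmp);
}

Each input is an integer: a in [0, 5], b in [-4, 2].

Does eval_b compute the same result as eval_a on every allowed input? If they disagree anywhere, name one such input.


Run the pair on a=3, b=-4.
eval_a: tmp := -3 | acc := -7 | ((((tmp + b) - (tmp - a)) <= abs(tmp)) && ((-b) <= (b + tmp))): false | res := 1 | iter i=3: | res := -62 | iter i=4: | res := -125 | iter i=5: | res := -188 | iter i=6: | res := -251 | iter i=7: | res := -314 | iter i=8: | res := -377 | val := 1 | iter i=1: | val := 2639 | iter i=2: | val := 2639 | iter i=3: | val := 2639 | iter i=4: | val := 2639 | result -10
eval_b: tmp := -3 | acc := 0 | (((tmp + b) - (tmp - (-(-a)))) <= abs(tmp)): true | ((-b) <= (b + tmp)): false | res := 1 | iter i=3: | res := 1 | iter i=4: | res := 1 | iter i=5: | res := 1 | iter i=6: | res := 1 | iter i=7: | res := 1 | iter i=8: | res := 1 | val := 1 | iter i=1: | val := 1 | iter i=2: | val := 1 | iter i=3: | val := 1 | iter i=4: | val := 1 | result -3
-10 against -3: the behavior changed.
verdict: not equivalent; witness: a=3, b=-4


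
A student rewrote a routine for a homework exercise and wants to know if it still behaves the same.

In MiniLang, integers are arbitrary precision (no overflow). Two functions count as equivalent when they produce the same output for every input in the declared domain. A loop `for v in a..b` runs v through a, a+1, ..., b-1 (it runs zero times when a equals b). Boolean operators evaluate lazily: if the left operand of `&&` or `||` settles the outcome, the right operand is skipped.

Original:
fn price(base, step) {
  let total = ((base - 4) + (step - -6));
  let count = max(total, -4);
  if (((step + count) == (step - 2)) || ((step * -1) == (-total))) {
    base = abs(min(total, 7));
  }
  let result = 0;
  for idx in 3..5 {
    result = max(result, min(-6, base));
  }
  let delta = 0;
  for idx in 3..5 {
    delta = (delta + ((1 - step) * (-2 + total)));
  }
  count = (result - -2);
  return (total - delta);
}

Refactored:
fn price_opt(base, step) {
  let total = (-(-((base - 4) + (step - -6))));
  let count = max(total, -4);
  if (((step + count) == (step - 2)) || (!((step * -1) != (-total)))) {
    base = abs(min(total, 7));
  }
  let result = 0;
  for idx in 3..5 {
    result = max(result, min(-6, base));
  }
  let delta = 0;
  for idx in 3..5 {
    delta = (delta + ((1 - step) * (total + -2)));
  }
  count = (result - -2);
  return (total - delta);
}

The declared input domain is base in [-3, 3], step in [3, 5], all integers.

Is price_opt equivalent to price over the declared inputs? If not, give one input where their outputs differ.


Comparing the listings, the differences include: boolean connective usage differs, comparison usage differs.
As a probe, take base=-3, step=3: price runs total becomes 2; next count becomes 2; next (((step + count) == (step - 2)) || ((step * -1) == (-total))) evaluates to false; next result becomes 0; next at idx=3:; next result becomes 0; next at idx=4:; next result becomes 0; next delta becomes 0; next at idx=3:; next delta becomes 0; next at idx=4:; next delta becomes 0; next count becomes 2; next final value 2; price_opt runs total becomes 2; next count becomes 2; next (((step + count) == (step - 2)) || (!((step * -1) != (-total)))) evaluates to false; next result becomes 0; next at idx=3:; next result becomes 0; next at idx=4:; next result becomes 0; next delta becomes 0; next at idx=3:; next delta becomes 0; next at idx=4:; next delta becomes 0; next count becomes 2; next final value 2; both end at 2.
Every one of the 21 inputs gives matching results.
verdict: equivalent


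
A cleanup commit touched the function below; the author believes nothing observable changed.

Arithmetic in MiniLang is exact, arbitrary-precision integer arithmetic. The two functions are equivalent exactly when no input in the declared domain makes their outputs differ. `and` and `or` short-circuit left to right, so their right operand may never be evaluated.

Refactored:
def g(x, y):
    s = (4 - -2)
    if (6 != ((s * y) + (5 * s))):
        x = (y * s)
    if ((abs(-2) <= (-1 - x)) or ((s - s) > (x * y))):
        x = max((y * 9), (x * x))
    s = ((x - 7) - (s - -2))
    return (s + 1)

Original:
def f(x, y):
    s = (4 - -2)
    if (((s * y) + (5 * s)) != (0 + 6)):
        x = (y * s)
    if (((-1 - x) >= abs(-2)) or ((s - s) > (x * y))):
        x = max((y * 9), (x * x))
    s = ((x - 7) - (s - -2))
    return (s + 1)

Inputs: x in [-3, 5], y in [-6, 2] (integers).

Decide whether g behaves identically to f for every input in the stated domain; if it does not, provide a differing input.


Changes here: constant usage differs, and comparison usage differs, and arithmetic usage differs; the full 81-point sweep finds no disagreement.
verdict: equivalent


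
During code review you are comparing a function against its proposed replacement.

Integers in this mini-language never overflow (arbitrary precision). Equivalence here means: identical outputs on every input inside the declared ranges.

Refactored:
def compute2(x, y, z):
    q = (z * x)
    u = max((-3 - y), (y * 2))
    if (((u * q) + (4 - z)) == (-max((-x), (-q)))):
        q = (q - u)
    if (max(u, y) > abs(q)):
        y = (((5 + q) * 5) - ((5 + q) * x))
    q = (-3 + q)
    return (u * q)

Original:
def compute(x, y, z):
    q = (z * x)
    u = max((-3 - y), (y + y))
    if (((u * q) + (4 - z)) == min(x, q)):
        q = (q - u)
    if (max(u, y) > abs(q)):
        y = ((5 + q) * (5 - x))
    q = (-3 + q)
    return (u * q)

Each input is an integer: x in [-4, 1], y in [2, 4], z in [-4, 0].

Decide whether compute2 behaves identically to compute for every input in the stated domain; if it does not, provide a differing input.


This is a faithful refactor — constant usage differs, plus min/max/abs usage differs, plus arithmetic usage differs, but the computed results match everywhere.
Spot check at x=1, y=4, z=-3 — compute: q := -3 | u := 8 | (((u * q) + (4 - z)) == min(x, q)): false | (max(u, y) > abs(q)): true | y := 8 | q := -6 | result -48. compute2: q := -3 | u := 8 | (((u * q) + (4 - z)) == (-max((-x), (-q)))): false | (max(u, y) > abs(q)): true | y := 8 | q := -6 | result -48. Both give -48.
Sweeping the whole domain (90 inputs) finds no disagreement.
verdict: equivalent


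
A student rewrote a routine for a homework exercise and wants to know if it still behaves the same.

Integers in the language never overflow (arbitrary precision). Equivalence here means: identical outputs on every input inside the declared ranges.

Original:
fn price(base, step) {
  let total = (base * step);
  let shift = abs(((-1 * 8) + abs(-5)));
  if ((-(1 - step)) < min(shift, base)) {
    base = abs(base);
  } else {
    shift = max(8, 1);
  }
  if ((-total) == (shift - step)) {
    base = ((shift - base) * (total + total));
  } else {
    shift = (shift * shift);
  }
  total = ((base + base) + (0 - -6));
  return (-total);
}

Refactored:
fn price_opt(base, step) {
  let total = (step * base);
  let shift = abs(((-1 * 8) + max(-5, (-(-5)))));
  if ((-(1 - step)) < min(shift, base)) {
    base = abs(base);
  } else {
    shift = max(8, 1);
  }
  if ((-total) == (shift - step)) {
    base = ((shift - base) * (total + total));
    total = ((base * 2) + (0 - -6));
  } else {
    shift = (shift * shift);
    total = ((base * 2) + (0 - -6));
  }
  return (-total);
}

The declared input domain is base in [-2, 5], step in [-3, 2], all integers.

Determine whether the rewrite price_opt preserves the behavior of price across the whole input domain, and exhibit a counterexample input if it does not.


Side by side, the visible changes include: statement counts differ; also constant usage differs; also min/max/abs usage differs; also arithmetic usage differs.
Spot check at base=3, step=-1 — price: total becomes -3; next shift becomes 3; next ((-(1 - step)) < min(shift, base)) evaluates to true; next base becomes 3; next ((-total) == (shift - step)) evaluates to false; next shift becomes 9; next total becomes 12; next final value -12. price_opt: total becomes -3; next shift becomes 3; next ((-(1 - step)) < min(shift, base)) evaluates to true; next base becomes 3; next ((-total) == (shift - step)) evaluates to false; next shift becomes 9; next total becomes 12; next final value -12. Both give -12.
Every one of the 48 inputs gives matching results.
verdict: equivalent


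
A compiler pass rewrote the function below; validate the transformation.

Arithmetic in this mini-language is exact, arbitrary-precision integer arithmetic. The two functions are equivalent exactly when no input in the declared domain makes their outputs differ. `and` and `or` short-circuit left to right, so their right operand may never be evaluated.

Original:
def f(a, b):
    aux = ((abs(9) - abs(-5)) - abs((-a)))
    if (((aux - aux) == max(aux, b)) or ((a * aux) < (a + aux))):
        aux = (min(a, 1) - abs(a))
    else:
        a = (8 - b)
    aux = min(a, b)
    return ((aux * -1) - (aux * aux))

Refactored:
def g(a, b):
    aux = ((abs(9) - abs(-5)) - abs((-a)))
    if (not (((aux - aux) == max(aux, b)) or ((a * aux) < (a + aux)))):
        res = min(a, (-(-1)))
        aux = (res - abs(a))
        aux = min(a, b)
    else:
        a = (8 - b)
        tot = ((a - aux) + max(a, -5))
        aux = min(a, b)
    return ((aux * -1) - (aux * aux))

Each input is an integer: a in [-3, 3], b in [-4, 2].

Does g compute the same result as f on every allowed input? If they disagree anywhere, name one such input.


On input a=-3, b=-2, f returns -6 while g returns -2.
verdict: not equivalent; witness: a=-3, b=-2


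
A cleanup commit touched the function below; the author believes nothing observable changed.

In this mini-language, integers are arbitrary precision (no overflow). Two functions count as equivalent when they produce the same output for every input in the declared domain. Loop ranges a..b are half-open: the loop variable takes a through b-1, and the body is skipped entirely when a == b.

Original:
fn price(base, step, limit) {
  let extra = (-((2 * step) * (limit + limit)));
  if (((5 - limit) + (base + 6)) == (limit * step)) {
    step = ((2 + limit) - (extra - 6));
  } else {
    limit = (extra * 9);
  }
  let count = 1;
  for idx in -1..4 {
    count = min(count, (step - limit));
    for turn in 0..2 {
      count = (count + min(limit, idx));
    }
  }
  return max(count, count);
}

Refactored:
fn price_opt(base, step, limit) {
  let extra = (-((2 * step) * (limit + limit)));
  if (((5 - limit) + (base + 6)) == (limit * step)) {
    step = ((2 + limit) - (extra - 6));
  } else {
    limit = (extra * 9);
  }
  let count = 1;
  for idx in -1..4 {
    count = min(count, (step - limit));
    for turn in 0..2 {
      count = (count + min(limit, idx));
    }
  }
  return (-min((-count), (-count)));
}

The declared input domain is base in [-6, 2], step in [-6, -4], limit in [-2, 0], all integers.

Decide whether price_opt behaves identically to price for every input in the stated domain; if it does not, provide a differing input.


Differences: min/max/abs usage differs — yet all 81 inputs agree.
verdict: equivalent


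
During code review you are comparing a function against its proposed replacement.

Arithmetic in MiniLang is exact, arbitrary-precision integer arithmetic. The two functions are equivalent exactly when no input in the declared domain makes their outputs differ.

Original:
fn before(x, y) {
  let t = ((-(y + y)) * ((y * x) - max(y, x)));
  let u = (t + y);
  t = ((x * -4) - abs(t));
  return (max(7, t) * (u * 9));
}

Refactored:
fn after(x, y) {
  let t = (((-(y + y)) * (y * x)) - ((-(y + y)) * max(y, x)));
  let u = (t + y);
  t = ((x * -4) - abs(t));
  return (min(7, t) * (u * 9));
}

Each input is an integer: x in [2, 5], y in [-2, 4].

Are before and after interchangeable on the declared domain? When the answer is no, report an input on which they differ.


Evaluate both at x=2, y=-2.
before: t becomes -24; next u becomes -26; next t becomes -32; next final value -1638
after: t becomes -24; next u becomes -26; next t becomes -32; next final value 7488
-1638 vs 7488 — the two versions disagree here.
verdict: not equivalent; witness: x=2, y=-2


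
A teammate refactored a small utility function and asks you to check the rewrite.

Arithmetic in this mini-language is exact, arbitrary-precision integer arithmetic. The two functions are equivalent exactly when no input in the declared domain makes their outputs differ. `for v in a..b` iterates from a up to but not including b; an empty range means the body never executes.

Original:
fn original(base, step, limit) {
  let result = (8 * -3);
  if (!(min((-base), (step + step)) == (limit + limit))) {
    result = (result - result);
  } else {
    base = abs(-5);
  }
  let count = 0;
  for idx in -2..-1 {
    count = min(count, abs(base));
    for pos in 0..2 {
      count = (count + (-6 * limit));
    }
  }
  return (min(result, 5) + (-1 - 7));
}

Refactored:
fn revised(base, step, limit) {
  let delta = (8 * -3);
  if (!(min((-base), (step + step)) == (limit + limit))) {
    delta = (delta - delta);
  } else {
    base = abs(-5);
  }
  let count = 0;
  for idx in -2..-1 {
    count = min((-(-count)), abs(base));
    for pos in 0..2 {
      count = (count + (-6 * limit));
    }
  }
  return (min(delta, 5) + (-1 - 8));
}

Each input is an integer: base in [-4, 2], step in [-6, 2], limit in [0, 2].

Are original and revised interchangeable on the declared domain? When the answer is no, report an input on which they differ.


base=-4, step=-6, limit=0 yields -8 from original but -9 from revised.
verdict: not equivalent; witness: base=-4, step=-6, limit=0


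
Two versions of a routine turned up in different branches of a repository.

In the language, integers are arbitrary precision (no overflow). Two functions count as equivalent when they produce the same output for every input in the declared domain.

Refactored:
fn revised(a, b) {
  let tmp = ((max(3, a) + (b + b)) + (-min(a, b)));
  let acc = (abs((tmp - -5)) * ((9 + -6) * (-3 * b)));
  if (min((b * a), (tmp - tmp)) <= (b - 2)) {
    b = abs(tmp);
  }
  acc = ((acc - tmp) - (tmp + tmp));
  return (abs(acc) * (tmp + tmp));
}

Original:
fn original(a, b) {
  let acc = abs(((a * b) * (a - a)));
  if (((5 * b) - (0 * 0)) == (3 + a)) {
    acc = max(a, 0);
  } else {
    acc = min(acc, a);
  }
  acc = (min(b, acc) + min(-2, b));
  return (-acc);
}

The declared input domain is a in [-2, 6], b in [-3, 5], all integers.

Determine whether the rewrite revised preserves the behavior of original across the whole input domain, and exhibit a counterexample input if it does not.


Not equivalent: a=-2, b=-3 separates them (6 vs 0).
original: acc := 0 | (((5 * b) - (0 * 0)) == (3 + a)): false | acc := -2 | acc := -6 | result 6
revised: tmp := 0 | acc := 135 | (min((b * a), (tmp - tmp)) <= (b - 2)): false | acc := 135 | result 0
verdict: not equivalent; witness: a=-2, b=-3


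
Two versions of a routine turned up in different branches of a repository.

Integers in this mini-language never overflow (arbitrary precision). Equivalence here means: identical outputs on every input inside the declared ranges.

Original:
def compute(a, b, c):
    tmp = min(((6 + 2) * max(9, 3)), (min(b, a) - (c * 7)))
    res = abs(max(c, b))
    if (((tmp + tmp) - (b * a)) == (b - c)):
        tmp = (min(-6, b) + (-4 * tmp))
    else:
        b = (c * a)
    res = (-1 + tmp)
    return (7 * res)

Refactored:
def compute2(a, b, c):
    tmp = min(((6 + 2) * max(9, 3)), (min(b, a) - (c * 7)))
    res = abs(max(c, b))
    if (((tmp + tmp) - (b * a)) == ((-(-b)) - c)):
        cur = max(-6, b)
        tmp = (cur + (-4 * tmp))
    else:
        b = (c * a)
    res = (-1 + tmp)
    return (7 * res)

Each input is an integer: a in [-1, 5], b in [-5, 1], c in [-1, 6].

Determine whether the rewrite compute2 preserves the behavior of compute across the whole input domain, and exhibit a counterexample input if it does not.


Try a=0, b=0, c=0.
compute: tmp=0, then res=0, then (((tmp + tmp) - (b * a)) == (b - c)) is true, then tmp=-6, then res=-7, then returns -49
compute2: tmp=0, then res=0, then (((tmp + tmp) - (b * a)) == ((-(-b)) - c)) is true, then cur=0, then tmp=0, then res=-1, then returns -7
-49 against -7: the behavior changed.
verdict: not equivalent; witness: a=0, b=0, c=0


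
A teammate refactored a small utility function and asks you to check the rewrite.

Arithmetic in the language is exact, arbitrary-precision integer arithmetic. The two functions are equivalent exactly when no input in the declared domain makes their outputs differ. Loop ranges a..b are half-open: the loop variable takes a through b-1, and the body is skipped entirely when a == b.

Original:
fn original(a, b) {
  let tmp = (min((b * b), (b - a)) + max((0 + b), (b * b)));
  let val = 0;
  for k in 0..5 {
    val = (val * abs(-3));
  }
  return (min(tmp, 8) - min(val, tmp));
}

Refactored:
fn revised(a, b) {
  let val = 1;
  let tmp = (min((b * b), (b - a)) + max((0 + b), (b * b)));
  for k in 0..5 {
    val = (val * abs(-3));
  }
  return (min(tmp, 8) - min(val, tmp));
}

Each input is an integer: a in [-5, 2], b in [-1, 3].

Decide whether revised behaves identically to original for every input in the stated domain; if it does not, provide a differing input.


There is a counterexample at a=-5, b=-1: 2 on one side, 0 on the other.
original: tmp = 2; val = 0; [k=0]; val = 0; [k=1]; val = 0; [k=2]; val = 0; [k=3]; val = 0; [k=4]; val = 0; return 2
revised: val = 1; tmp = 2; [k=0]; val = 3; [k=1]; val = 9; [k=2]; val = 27; [k=3]; val = 81; [k=4]; val = 243; return 0
verdict: not equivalent; witness: a=-5, b=-1


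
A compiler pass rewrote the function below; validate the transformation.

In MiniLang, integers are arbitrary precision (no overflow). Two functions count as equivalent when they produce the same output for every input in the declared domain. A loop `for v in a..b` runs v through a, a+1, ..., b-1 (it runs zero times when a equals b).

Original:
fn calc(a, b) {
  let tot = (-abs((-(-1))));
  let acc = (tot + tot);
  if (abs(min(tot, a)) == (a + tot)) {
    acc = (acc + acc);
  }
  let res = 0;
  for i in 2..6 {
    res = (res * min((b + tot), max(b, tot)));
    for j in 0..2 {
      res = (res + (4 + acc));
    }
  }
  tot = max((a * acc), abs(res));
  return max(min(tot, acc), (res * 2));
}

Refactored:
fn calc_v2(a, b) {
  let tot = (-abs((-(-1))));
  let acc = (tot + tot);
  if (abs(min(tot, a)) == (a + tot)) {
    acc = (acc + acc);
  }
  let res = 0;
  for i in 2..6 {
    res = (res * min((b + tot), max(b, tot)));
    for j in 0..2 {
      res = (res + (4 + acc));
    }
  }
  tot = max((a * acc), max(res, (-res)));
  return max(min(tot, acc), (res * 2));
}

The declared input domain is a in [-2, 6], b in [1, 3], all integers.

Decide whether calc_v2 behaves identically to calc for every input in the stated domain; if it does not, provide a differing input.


The two versions differ — the changes include min/max/abs usage differs.
Tracing a=6, b=3: calc: tot=-1, then acc=-2, then (abs(min(tot, a)) == (a + tot)) is false, then res=0, then (i=2), then res=0, then (j=0), then res=2, then (j=1), then res=4, then (i=3), then res=8, then (j=0), then res=10, then (j=1), then res=12, then (i=4), then res=24, then (j=0), then res=26, then (j=1), then res=28, then (i=5), then res=56, then (j=0), then res=58, then (j=1), then res=60, then tot=60, then returns 120 | calc_v2: tot=-1, then acc=-2, then (abs(min(tot, a)) == (a + tot)) is false, then res=0, then (i=2), then res=0, then (j=0), then res=2, then (j=1), then res=4, then (i=3), then res=8, then (j=0), then res=10, then (j=1), then res=12, then (i=4), then res=24, then (j=0), then res=26, then (j=1), then res=28, then (i=5), then res=56, then (j=0), then res=58, then (j=1), then res=60, then tot=60, then returns 120 — matching result 120.
Across all 27 domain points the two functions coincide.
verdict: equivalent


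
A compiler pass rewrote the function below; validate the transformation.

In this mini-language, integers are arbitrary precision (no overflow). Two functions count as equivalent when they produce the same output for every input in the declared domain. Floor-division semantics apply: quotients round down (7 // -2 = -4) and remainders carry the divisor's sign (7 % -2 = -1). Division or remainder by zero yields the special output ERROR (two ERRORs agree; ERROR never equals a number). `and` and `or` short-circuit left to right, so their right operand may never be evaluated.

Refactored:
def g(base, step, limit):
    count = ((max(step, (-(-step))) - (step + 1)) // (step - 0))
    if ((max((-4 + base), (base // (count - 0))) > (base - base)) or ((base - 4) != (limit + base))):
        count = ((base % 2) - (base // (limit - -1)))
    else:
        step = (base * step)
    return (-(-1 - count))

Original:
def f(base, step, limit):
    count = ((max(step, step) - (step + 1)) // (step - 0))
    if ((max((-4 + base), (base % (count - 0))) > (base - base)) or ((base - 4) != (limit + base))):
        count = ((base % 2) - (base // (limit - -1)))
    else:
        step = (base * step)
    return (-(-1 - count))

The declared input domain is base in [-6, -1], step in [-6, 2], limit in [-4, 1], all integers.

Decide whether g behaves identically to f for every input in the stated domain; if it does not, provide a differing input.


These are not equivalent — on base=-6, step=1, limit=-4 the outputs split (0 vs -1).
f: count = -1; ((max((-4 + base), (base % (count - 0))) > (base - base)) or ((base - 4) != (limit + base))) -> false; step = -6; return 0
g: count = -1; ((max((-4 + base), (base // (count - 0))) > (base - base)) or ((base - 4) != (limit + base))) -> true; count = -2; return -1
verdict: not equivalent; witness: base=-6, step=1, limit=-4


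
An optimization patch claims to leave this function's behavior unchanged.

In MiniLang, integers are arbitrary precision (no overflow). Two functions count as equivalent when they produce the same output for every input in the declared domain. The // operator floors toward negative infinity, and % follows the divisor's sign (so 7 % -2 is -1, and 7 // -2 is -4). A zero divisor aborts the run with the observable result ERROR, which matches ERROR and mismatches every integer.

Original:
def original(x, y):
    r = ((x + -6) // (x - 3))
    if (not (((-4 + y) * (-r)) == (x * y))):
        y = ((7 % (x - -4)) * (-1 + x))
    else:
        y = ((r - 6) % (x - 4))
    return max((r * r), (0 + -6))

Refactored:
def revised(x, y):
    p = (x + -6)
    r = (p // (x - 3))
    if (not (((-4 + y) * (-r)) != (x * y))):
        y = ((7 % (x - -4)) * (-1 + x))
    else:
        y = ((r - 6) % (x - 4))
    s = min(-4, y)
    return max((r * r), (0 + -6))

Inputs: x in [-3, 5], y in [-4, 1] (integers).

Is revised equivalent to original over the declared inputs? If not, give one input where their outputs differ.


These are not equivalent — on x=4, y=-4 the outputs split (ERROR vs 4).
original: r := -2 | (not (((-4 + y) * (-r)) == (x * y))): false | divide-by-zero, output ERROR
revised: p := -2 | r := -2 | (not (((-4 + y) * (-r)) != (x * y))): true | y := 21 | s := -4 | result 4
verdict: not equivalent; witness: x=4, y=-4


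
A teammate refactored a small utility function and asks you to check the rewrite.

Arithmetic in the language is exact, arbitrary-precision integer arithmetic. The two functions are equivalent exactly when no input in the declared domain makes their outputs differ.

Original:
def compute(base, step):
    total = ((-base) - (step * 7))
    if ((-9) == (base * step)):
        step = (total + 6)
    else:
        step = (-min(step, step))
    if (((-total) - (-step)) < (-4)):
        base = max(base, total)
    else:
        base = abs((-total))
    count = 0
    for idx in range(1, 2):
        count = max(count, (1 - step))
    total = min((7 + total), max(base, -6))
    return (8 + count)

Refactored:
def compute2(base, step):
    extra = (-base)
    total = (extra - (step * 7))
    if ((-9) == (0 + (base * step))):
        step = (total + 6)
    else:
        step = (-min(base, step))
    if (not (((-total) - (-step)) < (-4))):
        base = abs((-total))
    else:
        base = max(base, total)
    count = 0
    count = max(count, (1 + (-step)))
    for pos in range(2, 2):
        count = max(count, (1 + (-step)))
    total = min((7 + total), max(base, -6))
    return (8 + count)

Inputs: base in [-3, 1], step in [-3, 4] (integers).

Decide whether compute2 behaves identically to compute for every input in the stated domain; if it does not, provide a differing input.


Run the pair on base=-3, step=0.
compute: total := 3 | ((-9) == (base * step)): false | step := 0 | (((-total) - (-step)) < (-4)): false | base := 3 | count := 0 | iter idx=1: | count := 1 | total := 3 | result 9
compute2: extra := 3 | total := 3 | ((-9) == (0 + (base * step))): false | step := 3 | (not (((-total) - (-step)) < (-4))): true | base := 3 | count := 0 | count := 0 | loop over pos: empty range | total := 3 | result 8
9 vs 8 — the two versions disagree here.
verdict: not equivalent; witness: base=-3, step=0


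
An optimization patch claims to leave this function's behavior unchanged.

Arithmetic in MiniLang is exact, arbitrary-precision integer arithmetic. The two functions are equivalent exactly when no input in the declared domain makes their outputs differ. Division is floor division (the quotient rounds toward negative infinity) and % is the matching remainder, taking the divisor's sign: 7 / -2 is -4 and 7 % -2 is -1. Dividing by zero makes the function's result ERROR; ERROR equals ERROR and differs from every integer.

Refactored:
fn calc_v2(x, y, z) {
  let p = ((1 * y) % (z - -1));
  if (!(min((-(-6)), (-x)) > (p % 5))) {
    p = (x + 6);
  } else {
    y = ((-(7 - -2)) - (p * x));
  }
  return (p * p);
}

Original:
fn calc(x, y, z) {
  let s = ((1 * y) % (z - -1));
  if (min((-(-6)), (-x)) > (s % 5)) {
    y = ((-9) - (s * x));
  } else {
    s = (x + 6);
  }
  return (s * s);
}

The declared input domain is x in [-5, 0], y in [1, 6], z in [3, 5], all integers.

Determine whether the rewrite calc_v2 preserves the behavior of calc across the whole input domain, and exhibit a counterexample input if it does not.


Comparing the listings, the differences include: local variable names differ; also arithmetic usage differs; also boolean connective usage differs; also constant usage differs.
One worked example (x=-5, y=5, z=3) — calc: s = 1; (min((-(-6)), (-x)) > (s % 5)) -> true; y = -4; return 1; calc_v2: p = 1; (!(min((-(-6)), (-x)) > (p % 5))) -> false; y = -4; return 1; agreement on 1.
Across all 108 domain points the two functions coincide.
verdict: equivalent


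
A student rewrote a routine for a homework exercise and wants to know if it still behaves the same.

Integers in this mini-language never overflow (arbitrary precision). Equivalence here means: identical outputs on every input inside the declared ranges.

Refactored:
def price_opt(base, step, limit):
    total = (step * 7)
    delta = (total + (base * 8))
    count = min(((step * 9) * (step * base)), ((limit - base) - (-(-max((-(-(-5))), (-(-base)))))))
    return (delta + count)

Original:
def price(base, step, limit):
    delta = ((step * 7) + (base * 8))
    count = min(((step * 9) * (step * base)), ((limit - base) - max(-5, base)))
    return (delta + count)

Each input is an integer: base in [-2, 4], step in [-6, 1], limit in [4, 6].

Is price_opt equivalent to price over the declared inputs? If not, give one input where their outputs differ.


The two versions differ — the changes include statement counts differ; local variable names differ.
One worked example (base=0, step=1, limit=4) — price: delta = 7; count = 0; return 7; price_opt: total = 7; delta = 7; count = 0; return 7; agreement on 7.
An exhaustive pass over the 168 declared inputs shows identical outputs.
verdict: equivalent
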